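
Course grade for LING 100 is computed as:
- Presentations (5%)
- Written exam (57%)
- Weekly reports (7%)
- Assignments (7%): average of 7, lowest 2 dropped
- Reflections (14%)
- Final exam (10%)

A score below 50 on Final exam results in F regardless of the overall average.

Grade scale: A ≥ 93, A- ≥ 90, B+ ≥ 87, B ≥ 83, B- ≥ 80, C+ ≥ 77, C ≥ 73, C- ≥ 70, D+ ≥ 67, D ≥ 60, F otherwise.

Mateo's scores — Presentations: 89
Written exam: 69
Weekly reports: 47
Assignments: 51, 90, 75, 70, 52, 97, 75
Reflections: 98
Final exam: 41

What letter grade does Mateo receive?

Assignments: drop 51, 52 → average of remaining 5 = 407/5 = 81.4
Final exam score 41 < 50: minimum not met.
Weighted total:
  Presentations 89 × 0.05 = 4.45
  Written exam 69 × 0.57 = 39.33
  Weekly reports 47 × 0.07 = 3.29
  Assignments 81.4 × 0.07 = 5.698
  Reflections 98 × 0.14 = 13.72
  Final exam 41 × 0.1 = 4.1
Sum = 70.588
Because the Final exam minimum was not met, the result is F.

F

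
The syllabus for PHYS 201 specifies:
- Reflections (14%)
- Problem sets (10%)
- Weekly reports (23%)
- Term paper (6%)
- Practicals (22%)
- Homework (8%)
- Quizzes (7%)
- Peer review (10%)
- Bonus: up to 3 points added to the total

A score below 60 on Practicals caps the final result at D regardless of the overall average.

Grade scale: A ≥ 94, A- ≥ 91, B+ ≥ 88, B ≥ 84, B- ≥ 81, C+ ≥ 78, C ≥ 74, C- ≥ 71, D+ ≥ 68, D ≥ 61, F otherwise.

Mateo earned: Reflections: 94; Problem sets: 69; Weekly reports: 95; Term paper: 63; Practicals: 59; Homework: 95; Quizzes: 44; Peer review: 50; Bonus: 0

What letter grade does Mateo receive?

Practicals score 59 < 60: minimum not met.
Weighted total:
  Reflections 94 × 0.14 = 13.16
  Problem sets 69 × 0.1 = 6.9
  Weekly reports 95 × 0.23 = 21.85
  Term paper 63 × 0.06 = 3.78
  Practicals 59 × 0.22 = 12.98
  Homework 95 × 0.08 = 7.6
  Quizzes 44 × 0.07 = 3.08
  Peer review 50 × 0.1 = 5
Sum = 74.35
Bonus: 74.35 + 0 = 74.35
74.35 would be C; cap at D applies → D.

D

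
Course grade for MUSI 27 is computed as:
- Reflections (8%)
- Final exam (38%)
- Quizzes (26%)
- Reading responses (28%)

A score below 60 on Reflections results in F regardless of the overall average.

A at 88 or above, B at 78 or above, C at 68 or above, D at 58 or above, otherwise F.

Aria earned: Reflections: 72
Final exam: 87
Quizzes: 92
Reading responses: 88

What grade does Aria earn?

B

Reflections score 72 ≥ 60: minimum met.
Weighted total:
  Reflections 72 × 0.08 = 5.76
  Final exam 87 × 0.38 = 33.06
  Quizzes 92 × 0.26 = 23.92
  Reading responses 88 × 0.28 = 24.64
Sum = 87.38
87.38 is ≥ 78 and < 88 → B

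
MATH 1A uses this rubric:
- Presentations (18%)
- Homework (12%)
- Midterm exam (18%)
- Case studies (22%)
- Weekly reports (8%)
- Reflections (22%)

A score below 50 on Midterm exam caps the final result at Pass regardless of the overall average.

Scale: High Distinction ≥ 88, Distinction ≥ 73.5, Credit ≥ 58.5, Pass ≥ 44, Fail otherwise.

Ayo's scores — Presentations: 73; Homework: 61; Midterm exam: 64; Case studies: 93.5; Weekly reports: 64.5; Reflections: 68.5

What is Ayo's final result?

Credit

Midterm exam score 64 ≥ 50: minimum met.
Weighted total:
  Presentations 73 × 0.18 = 13.14
  Homework 61 × 0.12 = 7.32
  Midterm exam 64 × 0.18 = 11.52
  Case studies 93.5 × 0.22 = 20.57
  Weekly reports 64.5 × 0.08 = 5.16
  Reflections 68.5 × 0.22 = 15.07
Sum = 72.78
72.78 is ≥ 58.5 and < 73.5 → Credit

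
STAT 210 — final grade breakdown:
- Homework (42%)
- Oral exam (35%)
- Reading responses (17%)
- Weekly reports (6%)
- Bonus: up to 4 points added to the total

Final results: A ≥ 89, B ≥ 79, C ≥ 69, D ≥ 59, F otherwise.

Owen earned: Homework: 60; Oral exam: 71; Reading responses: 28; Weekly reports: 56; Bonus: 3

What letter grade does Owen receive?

D

Weighted total:
  Homework 60 × 0.42 = 25.2
  Oral exam 71 × 0.35 = 24.85
  Reading responses 28 × 0.17 = 4.76
  Weekly reports 56 × 0.06 = 3.36
Sum = 58.17
Bonus: 58.17 + 3 = 61.17
61.17 is ≥ 59 and < 69 → D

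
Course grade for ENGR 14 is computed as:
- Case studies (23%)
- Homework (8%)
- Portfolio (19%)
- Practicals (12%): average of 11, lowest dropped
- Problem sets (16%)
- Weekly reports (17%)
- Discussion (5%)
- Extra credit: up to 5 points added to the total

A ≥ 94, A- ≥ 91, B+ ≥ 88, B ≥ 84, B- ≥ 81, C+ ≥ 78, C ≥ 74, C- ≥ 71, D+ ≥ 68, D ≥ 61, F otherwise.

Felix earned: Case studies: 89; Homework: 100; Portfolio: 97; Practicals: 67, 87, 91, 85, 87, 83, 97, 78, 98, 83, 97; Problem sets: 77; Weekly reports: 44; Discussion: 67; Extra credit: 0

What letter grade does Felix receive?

Practicals: drop 67 → average of remaining 10 = 886/10 = 88.6
Weighted total:
  Case studies 89 × 0.23 = 20.47
  Homework 100 × 0.08 = 8
  Portfolio 97 × 0.19 = 18.43
  Practicals 88.6 × 0.12 = 10.632
  Problem sets 77 × 0.16 = 12.32
  Weekly reports 44 × 0.17 = 7.48
  Discussion 67 × 0.05 = 3.35
Sum = 80.682
Extra credit: 80.682 + 0 = 80.682
80.682 is ≥ 78 and < 81 → C+

C+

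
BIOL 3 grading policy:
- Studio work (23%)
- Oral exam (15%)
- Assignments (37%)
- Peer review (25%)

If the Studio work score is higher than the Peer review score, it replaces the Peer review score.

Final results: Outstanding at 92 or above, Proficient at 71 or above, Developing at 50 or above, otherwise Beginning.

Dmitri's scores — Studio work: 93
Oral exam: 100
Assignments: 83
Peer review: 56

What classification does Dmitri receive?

Studio work (93) > Peer review (56), so Peer review counts as 93.
Weighted total:
  Studio work 93 × 0.23 = 21.39
  Oral exam 100 × 0.15 = 15
  Assignments 83 × 0.37 = 30.71
  Peer review 93 × 0.25 = 23.25
Sum = 90.35
90.35 is ≥ 71 and < 92 → Proficient

Proficient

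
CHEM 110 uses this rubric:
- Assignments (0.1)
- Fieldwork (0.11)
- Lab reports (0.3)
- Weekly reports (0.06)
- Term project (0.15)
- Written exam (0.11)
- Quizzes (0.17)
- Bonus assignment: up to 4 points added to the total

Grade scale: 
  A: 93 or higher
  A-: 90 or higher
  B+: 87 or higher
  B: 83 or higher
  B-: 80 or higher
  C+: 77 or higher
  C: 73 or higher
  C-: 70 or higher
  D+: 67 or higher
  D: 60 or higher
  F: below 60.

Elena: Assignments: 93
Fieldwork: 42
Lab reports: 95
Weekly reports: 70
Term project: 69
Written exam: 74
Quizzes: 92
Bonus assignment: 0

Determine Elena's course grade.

B-

Weighted total:
  Assignments 93 × 0.1 = 9.3
  Fieldwork 42 × 0.11 = 4.62
  Lab reports 95 × 0.3 = 28.5
  Weekly reports 70 × 0.06 = 4.2
  Term project 69 × 0.15 = 10.35
  Written exam 74 × 0.11 = 8.14
  Quizzes 92 × 0.17 = 15.64
Sum = 80.75
Bonus assignment: 80.75 + 0 = 80.75
80.75 is ≥ 80 and < 83 → B-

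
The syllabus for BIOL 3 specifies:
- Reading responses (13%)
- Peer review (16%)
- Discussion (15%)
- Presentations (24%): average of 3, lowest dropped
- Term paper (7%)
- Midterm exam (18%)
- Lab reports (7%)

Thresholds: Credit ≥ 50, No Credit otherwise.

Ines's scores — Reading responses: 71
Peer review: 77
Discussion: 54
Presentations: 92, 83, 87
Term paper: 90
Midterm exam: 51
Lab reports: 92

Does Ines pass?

Credit

Presentations: drop 83 → average of remaining 2 = 179/2 = 89.5
Weighted total:
  Reading responses 71 × 0.13 = 9.23
  Peer review 77 × 0.16 = 12.32
  Discussion 54 × 0.15 = 8.1
  Presentations 89.5 × 0.24 = 21.48
  Term paper 90 × 0.07 = 6.3
  Midterm exam 51 × 0.18 = 9.18
  Lab reports 92 × 0.07 = 6.44
Sum = 73.05
73.05 ≥ 50 → Credit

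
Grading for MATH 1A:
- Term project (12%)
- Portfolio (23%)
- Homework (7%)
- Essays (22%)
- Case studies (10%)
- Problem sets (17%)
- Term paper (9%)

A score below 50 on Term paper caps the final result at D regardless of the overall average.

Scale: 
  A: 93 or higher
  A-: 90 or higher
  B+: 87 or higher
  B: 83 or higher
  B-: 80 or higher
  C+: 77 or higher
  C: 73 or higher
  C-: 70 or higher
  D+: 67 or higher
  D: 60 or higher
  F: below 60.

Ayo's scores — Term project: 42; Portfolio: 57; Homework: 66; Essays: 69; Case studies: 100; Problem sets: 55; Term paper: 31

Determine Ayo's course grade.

D

Term paper score 31 < 50: minimum not met.
Weighted total:
  Term project 42 × 0.12 = 5.04
  Portfolio 57 × 0.23 = 13.11
  Homework 66 × 0.07 = 4.62
  Essays 69 × 0.22 = 15.18
  Case studies 100 × 0.1 = 10
  Problem sets 55 × 0.17 = 9.35
  Term paper 31 × 0.09 = 2.79
Sum = 60.09
60.09 would be D; cap at D applies → D.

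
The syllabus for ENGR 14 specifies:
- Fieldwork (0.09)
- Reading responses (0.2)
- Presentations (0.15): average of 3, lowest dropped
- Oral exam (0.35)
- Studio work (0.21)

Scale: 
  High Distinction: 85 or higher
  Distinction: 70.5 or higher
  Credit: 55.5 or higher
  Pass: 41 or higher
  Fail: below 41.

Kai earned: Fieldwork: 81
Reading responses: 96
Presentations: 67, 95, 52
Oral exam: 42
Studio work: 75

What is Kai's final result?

Credit

Presentations: drop 52 → average of remaining 2 = 162/2 = 81
Weighted total:
  Fieldwork 81 × 0.09 = 7.29
  Reading responses 96 × 0.2 = 19.2
  Presentations 81 × 0.15 = 12.15
  Oral exam 42 × 0.35 = 14.7
  Studio work 75 × 0.21 = 15.75
Sum = 69.09
69.09 is ≥ 55.5 and < 70.5 → Credit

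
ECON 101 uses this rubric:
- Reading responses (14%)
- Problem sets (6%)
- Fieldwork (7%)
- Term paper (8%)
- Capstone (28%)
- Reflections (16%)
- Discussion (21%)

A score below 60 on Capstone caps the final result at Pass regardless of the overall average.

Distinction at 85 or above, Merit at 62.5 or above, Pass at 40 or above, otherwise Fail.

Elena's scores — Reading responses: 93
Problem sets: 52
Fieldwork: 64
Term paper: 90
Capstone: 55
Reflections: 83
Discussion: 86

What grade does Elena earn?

Pass

Capstone score 55 < 60: minimum not met.
Weighted total:
  Reading responses 93 × 0.14 = 13.02
  Problem sets 52 × 0.06 = 3.12
  Fieldwork 64 × 0.07 = 4.48
  Term paper 90 × 0.08 = 7.2
  Capstone 55 × 0.28 = 15.4
  Reflections 83 × 0.16 = 13.28
  Discussion 86 × 0.21 = 18.06
Sum = 74.56
74.56 would be Merit; cap at Pass applies → Pass.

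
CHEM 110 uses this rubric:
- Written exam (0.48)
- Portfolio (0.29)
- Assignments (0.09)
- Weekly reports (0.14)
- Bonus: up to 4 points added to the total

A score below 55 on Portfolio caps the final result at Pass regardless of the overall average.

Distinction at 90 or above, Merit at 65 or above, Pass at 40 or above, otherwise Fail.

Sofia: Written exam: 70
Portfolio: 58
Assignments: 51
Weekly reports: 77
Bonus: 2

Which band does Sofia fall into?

Portfolio score 58 ≥ 55: minimum met.
Weighted total:
  Written exam 70 × 0.48 = 33.6
  Portfolio 58 × 0.29 = 16.82
  Assignments 51 × 0.09 = 4.59
  Weekly reports 77 × 0.14 = 10.78
Sum = 65.79
Bonus: 65.79 + 2 = 67.79
67.79 is ≥ 65 and < 90 → Merit

Merit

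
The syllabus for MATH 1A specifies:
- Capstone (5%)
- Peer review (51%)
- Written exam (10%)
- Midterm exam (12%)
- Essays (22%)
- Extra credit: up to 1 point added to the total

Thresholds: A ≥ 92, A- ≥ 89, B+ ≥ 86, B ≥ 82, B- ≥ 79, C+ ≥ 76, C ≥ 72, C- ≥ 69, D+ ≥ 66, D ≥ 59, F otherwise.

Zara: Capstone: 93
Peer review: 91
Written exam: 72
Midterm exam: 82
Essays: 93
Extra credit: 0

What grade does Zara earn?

B+

Weighted total:
  Capstone 93 × 0.05 = 4.65
  Peer review 91 × 0.51 = 46.41
  Written exam 72 × 0.1 = 7.2
  Midterm exam 82 × 0.12 = 9.84
  Essays 93 × 0.22 = 20.46
Sum = 88.56
Extra credit: 88.56 + 0 = 88.56
88.56 is ≥ 86 and < 89 → B+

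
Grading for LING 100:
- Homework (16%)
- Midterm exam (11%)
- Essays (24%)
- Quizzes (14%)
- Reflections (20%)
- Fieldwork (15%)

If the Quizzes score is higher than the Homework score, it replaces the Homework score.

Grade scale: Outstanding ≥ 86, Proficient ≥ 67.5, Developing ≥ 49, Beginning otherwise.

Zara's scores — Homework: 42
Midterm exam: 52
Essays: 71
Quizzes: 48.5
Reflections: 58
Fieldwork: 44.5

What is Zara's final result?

Developing

Quizzes (48.5) > Homework (42), so Homework counts as 48.5.
Weighted total:
  Homework 48.5 × 0.16 = 7.76
  Midterm exam 52 × 0.11 = 5.72
  Essays 71 × 0.24 = 17.04
  Quizzes 48.5 × 0.14 = 6.79
  Reflections 58 × 0.2 = 11.6
  Fieldwork 44.5 × 0.15 = 6.675
Sum = 55.585
55.585 is ≥ 49 and < 67.5 → Developing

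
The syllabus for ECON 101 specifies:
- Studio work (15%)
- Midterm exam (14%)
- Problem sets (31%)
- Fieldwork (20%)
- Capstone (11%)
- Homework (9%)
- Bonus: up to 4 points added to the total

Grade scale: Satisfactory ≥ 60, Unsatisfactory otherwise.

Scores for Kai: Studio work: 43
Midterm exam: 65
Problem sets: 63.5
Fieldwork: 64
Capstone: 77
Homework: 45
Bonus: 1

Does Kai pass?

Weighted total:
  Studio work 43 × 0.15 = 6.45
  Midterm exam 65 × 0.14 = 9.1
  Problem sets 63.5 × 0.31 = 19.685
  Fieldwork 64 × 0.2 = 12.8
  Capstone 77 × 0.11 = 8.47
  Homework 45 × 0.09 = 4.05
Sum = 60.555
Bonus: 60.555 + 1 = 61.555
61.555 ≥ 60 → Satisfactory

Satisfactory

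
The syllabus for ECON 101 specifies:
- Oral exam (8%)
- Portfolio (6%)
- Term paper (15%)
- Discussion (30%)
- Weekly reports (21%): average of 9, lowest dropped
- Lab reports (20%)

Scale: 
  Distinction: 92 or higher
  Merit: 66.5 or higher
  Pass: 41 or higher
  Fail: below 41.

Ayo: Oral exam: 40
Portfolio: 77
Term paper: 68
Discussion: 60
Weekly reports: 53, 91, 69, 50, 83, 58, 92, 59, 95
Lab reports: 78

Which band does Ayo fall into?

Weekly reports: drop 50 → average of remaining 8 = 600/8 = 75
Weighted total:
  Oral exam 40 × 0.08 = 3.2
  Portfolio 77 × 0.06 = 4.62
  Term paper 68 × 0.15 = 10.2
  Discussion 60 × 0.3 = 18
  Weekly reports 75 × 0.21 = 15.75
  Lab reports 78 × 0.2 = 15.6
Sum = 67.37
67.37 is ≥ 66.5 and < 92 → Merit

Merit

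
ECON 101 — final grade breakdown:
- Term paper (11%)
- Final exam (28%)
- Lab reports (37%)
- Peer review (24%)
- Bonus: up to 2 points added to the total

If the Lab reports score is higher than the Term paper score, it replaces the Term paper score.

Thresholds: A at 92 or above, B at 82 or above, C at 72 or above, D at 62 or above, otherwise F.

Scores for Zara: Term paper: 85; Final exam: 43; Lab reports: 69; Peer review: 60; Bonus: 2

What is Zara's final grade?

D

Lab reports (69) ≤ Term paper (85), so Term paper stays at 85.
Weighted total:
  Term paper 85 × 0.11 = 9.35
  Final exam 43 × 0.28 = 12.04
  Lab reports 69 × 0.37 = 25.53
  Peer review 60 × 0.24 = 14.4
Sum = 61.32
Bonus: 61.32 + 2 = 63.32
63.32 is ≥ 62 and < 72 → D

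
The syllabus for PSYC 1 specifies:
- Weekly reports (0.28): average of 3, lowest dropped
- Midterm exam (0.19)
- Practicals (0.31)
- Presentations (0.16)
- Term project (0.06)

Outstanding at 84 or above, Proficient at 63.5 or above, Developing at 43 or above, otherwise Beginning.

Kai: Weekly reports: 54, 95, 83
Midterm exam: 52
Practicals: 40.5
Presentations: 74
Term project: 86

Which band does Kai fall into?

Proficient

Weekly reports: drop 54 → average of remaining 2 = 178/2 = 89
Weighted total:
  Weekly reports 89 × 0.28 = 24.92
  Midterm exam 52 × 0.19 = 9.88
  Practicals 40.5 × 0.31 = 12.555
  Presentations 74 × 0.16 = 11.84
  Term project 86 × 0.06 = 5.16
Sum = 64.355
64.355 is ≥ 63.5 and < 84 → Proficient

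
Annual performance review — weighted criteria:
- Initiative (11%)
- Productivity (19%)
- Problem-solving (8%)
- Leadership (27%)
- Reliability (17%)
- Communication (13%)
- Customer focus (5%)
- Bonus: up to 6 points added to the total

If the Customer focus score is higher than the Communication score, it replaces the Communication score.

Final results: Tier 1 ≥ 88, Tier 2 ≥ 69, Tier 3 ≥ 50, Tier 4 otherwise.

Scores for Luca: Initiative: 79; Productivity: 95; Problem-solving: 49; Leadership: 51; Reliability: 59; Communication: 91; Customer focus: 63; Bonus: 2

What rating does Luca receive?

Customer focus (63) ≤ Communication (91), so Communication stays at 91.
Weighted total:
  Initiative 79 × 0.11 = 8.69
  Productivity 95 × 0.19 = 18.05
  Problem-solving 49 × 0.08 = 3.92
  Leadership 51 × 0.27 = 13.77
  Reliability 59 × 0.17 = 10.03
  Communication 91 × 0.13 = 11.83
  Customer focus 63 × 0.05 = 3.15
Sum = 69.44
Bonus: 69.44 + 2 = 71.44
71.44 is ≥ 69 and < 88 → Tier 2

Tier 2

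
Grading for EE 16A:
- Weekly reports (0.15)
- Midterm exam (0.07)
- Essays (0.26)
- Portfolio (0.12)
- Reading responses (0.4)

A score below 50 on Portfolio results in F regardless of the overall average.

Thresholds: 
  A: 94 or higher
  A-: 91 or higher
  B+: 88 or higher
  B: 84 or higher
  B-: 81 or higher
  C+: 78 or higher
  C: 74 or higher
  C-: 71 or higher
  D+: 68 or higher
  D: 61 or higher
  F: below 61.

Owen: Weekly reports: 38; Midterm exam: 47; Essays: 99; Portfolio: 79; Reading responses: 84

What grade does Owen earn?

C

Portfolio score 79 ≥ 50: minimum met.
Weighted total:
  Weekly reports 38 × 0.15 = 5.7
  Midterm exam 47 × 0.07 = 3.29
  Essays 99 × 0.26 = 25.74
  Portfolio 79 × 0.12 = 9.48
  Reading responses 84 × 0.4 = 33.6
Sum = 77.81
77.81 is ≥ 74 and < 78 → C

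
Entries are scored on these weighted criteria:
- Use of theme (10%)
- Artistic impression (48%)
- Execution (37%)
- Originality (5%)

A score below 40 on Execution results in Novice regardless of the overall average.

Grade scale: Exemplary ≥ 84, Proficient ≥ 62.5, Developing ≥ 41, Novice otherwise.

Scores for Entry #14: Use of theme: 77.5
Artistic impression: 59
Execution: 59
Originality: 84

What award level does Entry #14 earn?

Execution score 59 ≥ 40: minimum met.
Weighted total:
  Use of theme 77.5 × 0.1 = 7.75
  Artistic impression 59 × 0.48 = 28.32
  Execution 59 × 0.37 = 21.83
  Originality 84 × 0.05 = 4.2
Sum = 62.1
62.1 is ≥ 41 and < 62.5 → Developing

Developing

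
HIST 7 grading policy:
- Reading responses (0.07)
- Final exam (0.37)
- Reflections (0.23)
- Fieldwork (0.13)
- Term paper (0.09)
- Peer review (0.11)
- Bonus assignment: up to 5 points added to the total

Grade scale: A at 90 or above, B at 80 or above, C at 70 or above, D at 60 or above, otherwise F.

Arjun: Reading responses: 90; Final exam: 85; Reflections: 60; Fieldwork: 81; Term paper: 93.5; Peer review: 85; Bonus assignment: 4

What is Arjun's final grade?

Weighted total:
  Reading responses 90 × 0.07 = 6.3
  Final exam 85 × 0.37 = 31.45
  Reflections 60 × 0.23 = 13.8
  Fieldwork 81 × 0.13 = 10.53
  Term paper 93.5 × 0.09 = 8.415
  Peer review 85 × 0.11 = 9.35
Sum = 79.845
Bonus assignment: 79.845 + 4 = 83.845
83.845 is ≥ 80 and < 90 → B

B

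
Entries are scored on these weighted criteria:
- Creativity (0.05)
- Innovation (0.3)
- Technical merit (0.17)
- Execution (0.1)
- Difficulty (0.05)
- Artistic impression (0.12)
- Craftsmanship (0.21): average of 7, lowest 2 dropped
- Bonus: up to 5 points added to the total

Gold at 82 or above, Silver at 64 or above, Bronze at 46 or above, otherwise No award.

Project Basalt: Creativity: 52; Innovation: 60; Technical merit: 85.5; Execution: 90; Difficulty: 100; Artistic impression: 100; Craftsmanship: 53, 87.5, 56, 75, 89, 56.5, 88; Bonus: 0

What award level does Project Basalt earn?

Craftsmanship: drop 53, 56 → average of remaining 5 = 396/5 = 79.2
Weighted total:
  Creativity 52 × 0.05 = 2.6
  Innovation 60 × 0.3 = 18
  Technical merit 85.5 × 0.17 = 14.535
  Execution 90 × 0.1 = 9
  Difficulty 100 × 0.05 = 5
  Artistic impression 100 × 0.12 = 12
  Craftsmanship 79.2 × 0.21 = 16.632
Sum = 77.767
Bonus: 77.767 + 0 = 77.767
77.767 is ≥ 64 and < 82 → Silver

Silver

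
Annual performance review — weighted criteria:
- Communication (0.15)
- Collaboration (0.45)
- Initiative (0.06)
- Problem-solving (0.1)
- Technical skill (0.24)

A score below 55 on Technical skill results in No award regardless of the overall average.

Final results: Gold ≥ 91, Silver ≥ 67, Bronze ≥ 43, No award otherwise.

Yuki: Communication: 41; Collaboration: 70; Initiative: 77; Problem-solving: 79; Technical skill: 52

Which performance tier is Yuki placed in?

No award

Technical skill score 52 < 55: minimum not met.
Weighted total:
  Communication 41 × 0.15 = 6.15
  Collaboration 70 × 0.45 = 31.5
  Initiative 77 × 0.06 = 4.62
  Problem-solving 79 × 0.1 = 7.9
  Technical skill 52 × 0.24 = 12.48
Sum = 62.65
Because the Technical skill minimum was not met, the result is No award.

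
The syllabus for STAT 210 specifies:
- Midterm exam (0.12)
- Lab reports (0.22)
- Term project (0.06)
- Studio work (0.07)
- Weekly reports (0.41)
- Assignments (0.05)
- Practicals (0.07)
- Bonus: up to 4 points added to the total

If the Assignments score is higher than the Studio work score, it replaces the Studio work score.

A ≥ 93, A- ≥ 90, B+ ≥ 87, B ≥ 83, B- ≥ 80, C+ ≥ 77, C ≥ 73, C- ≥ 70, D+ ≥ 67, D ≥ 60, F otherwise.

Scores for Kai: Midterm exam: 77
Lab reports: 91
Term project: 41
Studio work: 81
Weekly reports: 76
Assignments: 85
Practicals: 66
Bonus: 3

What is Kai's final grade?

Assignments (85) > Studio work (81), so Studio work counts as 85.
Weighted total:
  Midterm exam 77 × 0.12 = 9.24
  Lab reports 91 × 0.22 = 20.02
  Term project 41 × 0.06 = 2.46
  Studio work 85 × 0.07 = 5.95
  Weekly reports 76 × 0.41 = 31.16
  Assignments 85 × 0.05 = 4.25
  Practicals 66 × 0.07 = 4.62
Sum = 77.7
Bonus: 77.7 + 3 = 80.7
80.7 is ≥ 80 and < 83 → B-

B-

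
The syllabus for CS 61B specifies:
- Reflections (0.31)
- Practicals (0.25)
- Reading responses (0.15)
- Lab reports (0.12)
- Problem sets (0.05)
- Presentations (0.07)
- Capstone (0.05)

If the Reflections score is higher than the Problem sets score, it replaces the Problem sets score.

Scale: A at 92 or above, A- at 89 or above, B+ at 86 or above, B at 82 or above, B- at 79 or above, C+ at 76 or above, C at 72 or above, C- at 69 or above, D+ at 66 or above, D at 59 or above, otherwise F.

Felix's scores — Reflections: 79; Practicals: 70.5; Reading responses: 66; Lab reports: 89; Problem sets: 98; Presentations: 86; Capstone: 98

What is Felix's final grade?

Reflections (79) ≤ Problem sets (98), so Problem sets stays at 98.
Weighted total:
  Reflections 79 × 0.31 = 24.49
  Practicals 70.5 × 0.25 = 17.625
  Reading responses 66 × 0.15 = 9.9
  Lab reports 89 × 0.12 = 10.68
  Problem sets 98 × 0.05 = 4.9
  Presentations 86 × 0.07 = 6.02
  Capstone 98 × 0.05 = 4.9
Sum = 78.515
78.515 is ≥ 76 and < 79 → C+

C+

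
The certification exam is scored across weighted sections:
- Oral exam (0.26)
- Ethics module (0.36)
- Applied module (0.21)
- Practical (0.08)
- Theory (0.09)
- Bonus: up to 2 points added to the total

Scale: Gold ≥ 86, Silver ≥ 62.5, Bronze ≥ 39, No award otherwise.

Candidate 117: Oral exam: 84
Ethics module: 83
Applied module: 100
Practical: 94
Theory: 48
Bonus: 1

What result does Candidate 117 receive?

Silver

Weighted total:
  Oral exam 84 × 0.26 = 21.84
  Ethics module 83 × 0.36 = 29.88
  Applied module 100 × 0.21 = 21
  Practical 94 × 0.08 = 7.52
  Theory 48 × 0.09 = 4.32
Sum = 84.56
Bonus: 84.56 + 1 = 85.56
85.56 is ≥ 62.5 and < 86 → Silver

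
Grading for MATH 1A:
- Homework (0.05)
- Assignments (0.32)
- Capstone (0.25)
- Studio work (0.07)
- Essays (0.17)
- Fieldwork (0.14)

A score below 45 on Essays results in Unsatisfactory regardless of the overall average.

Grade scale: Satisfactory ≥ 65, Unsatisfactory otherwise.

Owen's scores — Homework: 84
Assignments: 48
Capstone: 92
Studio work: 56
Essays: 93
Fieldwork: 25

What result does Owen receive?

Satisfactory

Essays score 93 ≥ 45: minimum met.
Weighted total:
  Homework 84 × 0.05 = 4.2
  Assignments 48 × 0.32 = 15.36
  Capstone 92 × 0.25 = 23
  Studio work 56 × 0.07 = 3.92
  Essays 93 × 0.17 = 15.81
  Fieldwork 25 × 0.14 = 3.5
Sum = 65.79
65.79 ≥ 65 → Satisfactory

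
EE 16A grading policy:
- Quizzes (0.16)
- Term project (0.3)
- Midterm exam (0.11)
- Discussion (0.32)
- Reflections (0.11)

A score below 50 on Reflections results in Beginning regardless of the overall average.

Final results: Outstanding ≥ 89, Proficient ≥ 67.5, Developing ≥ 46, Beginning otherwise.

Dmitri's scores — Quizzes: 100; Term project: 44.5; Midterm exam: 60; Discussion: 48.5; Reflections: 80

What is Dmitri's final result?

Reflections score 80 ≥ 50: minimum met.
Weighted total:
  Quizzes 100 × 0.16 = 16
  Term project 44.5 × 0.3 = 13.35
  Midterm exam 60 × 0.11 = 6.6
  Discussion 48.5 × 0.32 = 15.52
  Reflections 80 × 0.11 = 8.8
Sum = 60.27
60.27 is ≥ 46 and < 67.5 → Developing

Developing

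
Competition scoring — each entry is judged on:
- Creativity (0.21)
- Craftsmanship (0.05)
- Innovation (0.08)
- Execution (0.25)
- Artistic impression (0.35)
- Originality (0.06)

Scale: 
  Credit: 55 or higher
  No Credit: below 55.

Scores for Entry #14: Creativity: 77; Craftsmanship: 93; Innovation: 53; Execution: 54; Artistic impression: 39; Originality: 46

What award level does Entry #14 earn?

Weighted total:
  Creativity 77 × 0.21 = 16.17
  Craftsmanship 93 × 0.05 = 4.65
  Innovation 53 × 0.08 = 4.24
  Execution 54 × 0.25 = 13.5
  Artistic impression 39 × 0.35 = 13.65
  Originality 46 × 0.06 = 2.76
Sum = 54.97
54.97 < 55 → No Credit

No Credit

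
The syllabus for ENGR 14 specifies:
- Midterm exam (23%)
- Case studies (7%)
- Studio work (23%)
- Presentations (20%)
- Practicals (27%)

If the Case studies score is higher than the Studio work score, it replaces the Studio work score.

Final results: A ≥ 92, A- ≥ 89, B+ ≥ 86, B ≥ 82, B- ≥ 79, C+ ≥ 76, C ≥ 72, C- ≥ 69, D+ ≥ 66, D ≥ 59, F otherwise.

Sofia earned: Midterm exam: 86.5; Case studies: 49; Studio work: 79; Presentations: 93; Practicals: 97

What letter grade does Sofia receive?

Case studies (49) ≤ Studio work (79), so Studio work stays at 79.
Weighted total:
  Midterm exam 86.5 × 0.23 = 19.895
  Case studies 49 × 0.07 = 3.43
  Studio work 79 × 0.23 = 18.17
  Presentations 93 × 0.2 = 18.6
  Practicals 97 × 0.27 = 26.19
Sum = 86.285
86.285 is ≥ 86 and < 89 → B+

B+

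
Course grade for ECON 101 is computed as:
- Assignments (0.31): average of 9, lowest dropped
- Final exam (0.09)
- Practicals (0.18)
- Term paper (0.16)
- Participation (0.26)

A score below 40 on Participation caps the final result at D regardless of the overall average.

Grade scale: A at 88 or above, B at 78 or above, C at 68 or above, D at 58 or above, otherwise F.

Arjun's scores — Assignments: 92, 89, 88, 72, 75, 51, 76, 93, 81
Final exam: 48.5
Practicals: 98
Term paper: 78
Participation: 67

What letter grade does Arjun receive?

Assignments: drop 51 → average of remaining 8 = 666/8 = 83.25
Participation score 67 ≥ 40: minimum met.
Weighted total:
  Assignments 83.25 × 0.31 = 25.8075
  Final exam 48.5 × 0.09 = 4.365
  Practicals 98 × 0.18 = 17.64
  Term paper 78 × 0.16 = 12.48
  Participation 67 × 0.26 = 17.42
Sum = 77.7125
77.7125 is ≥ 68 and < 78 → C

C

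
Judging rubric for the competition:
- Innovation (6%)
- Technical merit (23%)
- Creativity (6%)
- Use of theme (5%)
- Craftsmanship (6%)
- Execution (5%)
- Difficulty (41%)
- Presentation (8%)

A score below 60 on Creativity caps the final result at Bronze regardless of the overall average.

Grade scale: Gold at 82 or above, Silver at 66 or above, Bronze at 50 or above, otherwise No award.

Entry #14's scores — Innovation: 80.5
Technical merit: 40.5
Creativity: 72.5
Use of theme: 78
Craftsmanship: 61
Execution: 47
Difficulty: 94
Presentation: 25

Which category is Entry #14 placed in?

Silver

Creativity score 72.5 ≥ 60: minimum met.
Weighted total:
  Innovation 80.5 × 0.06 = 4.83
  Technical merit 40.5 × 0.23 = 9.315
  Creativity 72.5 × 0.06 = 4.35
  Use of theme 78 × 0.05 = 3.9
  Craftsmanship 61 × 0.06 = 3.66
  Execution 47 × 0.05 = 2.35
  Difficulty 94 × 0.41 = 38.54
  Presentation 25 × 0.08 = 2
Sum = 68.945
68.945 is ≥ 66 and < 82 → Silver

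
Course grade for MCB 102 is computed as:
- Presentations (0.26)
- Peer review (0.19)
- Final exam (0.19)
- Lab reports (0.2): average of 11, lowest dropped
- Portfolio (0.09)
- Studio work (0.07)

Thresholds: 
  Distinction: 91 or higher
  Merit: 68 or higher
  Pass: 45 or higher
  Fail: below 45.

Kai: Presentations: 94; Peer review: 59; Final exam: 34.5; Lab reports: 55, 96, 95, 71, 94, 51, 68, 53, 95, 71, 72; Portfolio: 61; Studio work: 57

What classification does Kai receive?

Lab reports: drop 51 → average of remaining 10 = 770/10 = 77
Weighted total:
  Presentations 94 × 0.26 = 24.44
  Peer review 59 × 0.19 = 11.21
  Final exam 34.5 × 0.19 = 6.555
  Lab reports 77 × 0.2 = 15.4
  Portfolio 61 × 0.09 = 5.49
  Studio work 57 × 0.07 = 3.99
Sum = 67.085
67.085 is ≥ 45 and < 68 → Pass

Pass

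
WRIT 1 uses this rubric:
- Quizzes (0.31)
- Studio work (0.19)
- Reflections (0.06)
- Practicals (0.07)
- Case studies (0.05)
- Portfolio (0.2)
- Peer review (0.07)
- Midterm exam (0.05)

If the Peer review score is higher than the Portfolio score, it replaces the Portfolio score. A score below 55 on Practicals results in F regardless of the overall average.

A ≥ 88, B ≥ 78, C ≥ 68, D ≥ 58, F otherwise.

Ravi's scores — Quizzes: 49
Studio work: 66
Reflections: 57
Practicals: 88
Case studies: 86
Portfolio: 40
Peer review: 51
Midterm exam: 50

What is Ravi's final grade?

Peer review (51) > Portfolio (40), so Portfolio counts as 51.
Practicals score 88 ≥ 55: minimum met.
Weighted total:
  Quizzes 49 × 0.31 = 15.19
  Studio work 66 × 0.19 = 12.54
  Reflections 57 × 0.06 = 3.42
  Practicals 88 × 0.07 = 6.16
  Case studies 86 × 0.05 = 4.3
  Portfolio 51 × 0.2 = 10.2
  Peer review 51 × 0.07 = 3.57
  Midterm exam 50 × 0.05 = 2.5
Sum = 57.88
57.88 < 58 → F

F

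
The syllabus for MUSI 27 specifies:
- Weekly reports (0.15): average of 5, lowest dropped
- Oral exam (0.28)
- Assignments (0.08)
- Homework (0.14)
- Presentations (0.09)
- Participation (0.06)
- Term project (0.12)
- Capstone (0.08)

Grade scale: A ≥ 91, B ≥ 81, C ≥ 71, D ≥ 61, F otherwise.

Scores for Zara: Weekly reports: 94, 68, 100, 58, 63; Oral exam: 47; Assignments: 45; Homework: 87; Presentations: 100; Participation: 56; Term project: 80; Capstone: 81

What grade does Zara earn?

Weekly reports: drop 58 → average of remaining 4 = 325/4 = 81.25
Weighted total:
  Weekly reports 81.25 × 0.15 = 12.1875
  Oral exam 47 × 0.28 = 13.16
  Assignments 45 × 0.08 = 3.6
  Homework 87 × 0.14 = 12.18
  Presentations 100 × 0.09 = 9
  Participation 56 × 0.06 = 3.36
  Term project 80 × 0.12 = 9.6
  Capstone 81 × 0.08 = 6.48
Sum = 69.5675
69.5675 is ≥ 61 and < 71 → D

D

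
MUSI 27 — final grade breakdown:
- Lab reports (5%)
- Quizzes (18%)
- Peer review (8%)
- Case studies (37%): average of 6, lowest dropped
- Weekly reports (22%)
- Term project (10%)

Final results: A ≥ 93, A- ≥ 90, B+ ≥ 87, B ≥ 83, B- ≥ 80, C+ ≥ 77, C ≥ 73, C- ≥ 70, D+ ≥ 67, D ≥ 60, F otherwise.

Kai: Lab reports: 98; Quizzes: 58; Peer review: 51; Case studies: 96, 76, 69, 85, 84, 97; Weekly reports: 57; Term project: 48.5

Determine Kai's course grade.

Case studies: drop 69 → average of remaining 5 = 438/5 = 87.6
Weighted total:
  Lab reports 98 × 0.05 = 4.9
  Quizzes 58 × 0.18 = 10.44
  Peer review 51 × 0.08 = 4.08
  Case studies 87.6 × 0.37 = 32.412
  Weekly reports 57 × 0.22 = 12.54
  Term project 48.5 × 0.1 = 4.85
Sum = 69.222
69.222 is ≥ 67 and < 70 → D+

D+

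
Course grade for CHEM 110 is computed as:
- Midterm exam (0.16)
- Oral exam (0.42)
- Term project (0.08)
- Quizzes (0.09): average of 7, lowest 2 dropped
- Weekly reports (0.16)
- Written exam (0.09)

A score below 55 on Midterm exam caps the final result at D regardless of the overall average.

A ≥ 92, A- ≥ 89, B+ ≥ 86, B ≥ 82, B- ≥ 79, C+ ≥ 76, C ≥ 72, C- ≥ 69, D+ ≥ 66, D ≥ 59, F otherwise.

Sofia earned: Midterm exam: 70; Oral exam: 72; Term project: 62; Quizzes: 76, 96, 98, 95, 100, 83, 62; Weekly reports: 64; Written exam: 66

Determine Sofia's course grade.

Quizzes: drop 62, 76 → average of remaining 5 = 472/5 = 94.4
Midterm exam score 70 ≥ 55: minimum met.
Weighted total:
  Midterm exam 70 × 0.16 = 11.2
  Oral exam 72 × 0.42 = 30.24
  Term project 62 × 0.08 = 4.96
  Quizzes 94.4 × 0.09 = 8.496
  Weekly reports 64 × 0.16 = 10.24
  Written exam 66 × 0.09 = 5.94
Sum = 71.076
71.076 is ≥ 69 and < 72 → C-

C-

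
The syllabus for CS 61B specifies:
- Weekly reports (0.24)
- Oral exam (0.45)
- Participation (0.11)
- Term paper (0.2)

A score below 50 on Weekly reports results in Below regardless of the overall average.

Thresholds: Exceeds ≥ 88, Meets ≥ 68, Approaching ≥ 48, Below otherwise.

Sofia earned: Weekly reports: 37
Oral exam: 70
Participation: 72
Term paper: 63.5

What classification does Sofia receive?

Below

Weekly reports score 37 < 50: minimum not met.
Weighted total:
  Weekly reports 37 × 0.24 = 8.88
  Oral exam 70 × 0.45 = 31.5
  Participation 72 × 0.11 = 7.92
  Term paper 63.5 × 0.2 = 12.7
Sum = 61
Because the Weekly reports minimum was not met, the result is Below.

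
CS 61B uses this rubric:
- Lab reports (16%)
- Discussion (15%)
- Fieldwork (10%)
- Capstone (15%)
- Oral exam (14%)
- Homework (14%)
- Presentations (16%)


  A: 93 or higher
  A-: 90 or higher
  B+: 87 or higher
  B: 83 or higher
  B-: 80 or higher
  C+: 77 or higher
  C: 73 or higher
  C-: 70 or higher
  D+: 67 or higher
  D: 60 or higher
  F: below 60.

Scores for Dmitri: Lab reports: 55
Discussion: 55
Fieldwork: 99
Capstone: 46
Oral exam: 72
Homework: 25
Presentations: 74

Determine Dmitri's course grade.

F

Weighted total:
  Lab reports 55 × 0.16 = 8.8
  Discussion 55 × 0.15 = 8.25
  Fieldwork 99 × 0.1 = 9.9
  Capstone 46 × 0.15 = 6.9
  Oral exam 72 × 0.14 = 10.08
  Homework 25 × 0.14 = 3.5
  Presentations 74 × 0.16 = 11.84
Sum = 59.27
59.27 < 60 → F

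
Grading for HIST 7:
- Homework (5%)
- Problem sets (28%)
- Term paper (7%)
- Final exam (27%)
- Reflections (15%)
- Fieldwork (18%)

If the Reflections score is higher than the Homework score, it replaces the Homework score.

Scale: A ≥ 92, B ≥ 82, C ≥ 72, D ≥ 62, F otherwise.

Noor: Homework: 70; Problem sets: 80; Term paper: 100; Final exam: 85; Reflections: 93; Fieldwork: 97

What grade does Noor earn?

Reflections (93) > Homework (70), so Homework counts as 93.
Weighted total:
  Homework 93 × 0.05 = 4.65
  Problem sets 80 × 0.28 = 22.4
  Term paper 100 × 0.07 = 7
  Final exam 85 × 0.27 = 22.95
  Reflections 93 × 0.15 = 13.95
  Fieldwork 97 × 0.18 = 17.46
Sum = 88.41
88.41 is ≥ 82 and < 92 → B

B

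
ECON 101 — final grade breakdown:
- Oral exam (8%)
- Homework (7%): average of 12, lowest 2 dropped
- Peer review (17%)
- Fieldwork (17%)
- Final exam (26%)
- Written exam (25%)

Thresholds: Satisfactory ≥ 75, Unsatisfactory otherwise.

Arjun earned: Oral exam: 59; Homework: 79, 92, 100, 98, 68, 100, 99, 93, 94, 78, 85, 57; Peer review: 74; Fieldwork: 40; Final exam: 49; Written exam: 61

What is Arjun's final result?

Unsatisfactory

Homework: drop 57, 68 → average of remaining 10 = 918/10 = 91.8
Weighted total:
  Oral exam 59 × 0.08 = 4.72
  Homework 91.8 × 0.07 = 6.426
  Peer review 74 × 0.17 = 12.58
  Fieldwork 40 × 0.17 = 6.8
  Final exam 49 × 0.26 = 12.74
  Written exam 61 × 0.25 = 15.25
Sum = 58.516
58.516 < 75 → Unsatisfactory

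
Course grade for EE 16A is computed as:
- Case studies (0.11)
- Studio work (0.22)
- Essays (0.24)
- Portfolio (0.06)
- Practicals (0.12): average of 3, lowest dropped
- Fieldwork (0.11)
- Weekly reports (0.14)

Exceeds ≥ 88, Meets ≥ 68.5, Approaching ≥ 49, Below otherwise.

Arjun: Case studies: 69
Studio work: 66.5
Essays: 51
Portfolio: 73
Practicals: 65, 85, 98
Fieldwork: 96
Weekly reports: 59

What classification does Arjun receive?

Practicals: drop 65 → average of remaining 2 = 183/2 = 91.5
Weighted total:
  Case studies 69 × 0.11 = 7.59
  Studio work 66.5 × 0.22 = 14.63
  Essays 51 × 0.24 = 12.24
  Portfolio 73 × 0.06 = 4.38
  Practicals 91.5 × 0.12 = 10.98
  Fieldwork 96 × 0.11 = 10.56
  Weekly reports 59 × 0.14 = 8.26
Sum = 68.64
68.64 is ≥ 68.5 and < 88 → Meets

Meets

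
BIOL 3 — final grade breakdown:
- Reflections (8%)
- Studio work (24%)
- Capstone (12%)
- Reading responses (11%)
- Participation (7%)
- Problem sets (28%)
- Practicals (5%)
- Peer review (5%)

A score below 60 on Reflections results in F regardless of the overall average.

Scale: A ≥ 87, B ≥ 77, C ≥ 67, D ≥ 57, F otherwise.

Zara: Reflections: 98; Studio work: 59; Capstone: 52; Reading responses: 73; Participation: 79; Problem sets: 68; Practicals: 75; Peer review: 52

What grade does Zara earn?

Reflections score 98 ≥ 60: minimum met.
Weighted total:
  Reflections 98 × 0.08 = 7.84
  Studio work 59 × 0.24 = 14.16
  Capstone 52 × 0.12 = 6.24
  Reading responses 73 × 0.11 = 8.03
  Participation 79 × 0.07 = 5.53
  Problem sets 68 × 0.28 = 19.04
  Practicals 75 × 0.05 = 3.75
  Peer review 52 × 0.05 = 2.6
Sum = 67.19
67.19 is ≥ 67 and < 77 → C

C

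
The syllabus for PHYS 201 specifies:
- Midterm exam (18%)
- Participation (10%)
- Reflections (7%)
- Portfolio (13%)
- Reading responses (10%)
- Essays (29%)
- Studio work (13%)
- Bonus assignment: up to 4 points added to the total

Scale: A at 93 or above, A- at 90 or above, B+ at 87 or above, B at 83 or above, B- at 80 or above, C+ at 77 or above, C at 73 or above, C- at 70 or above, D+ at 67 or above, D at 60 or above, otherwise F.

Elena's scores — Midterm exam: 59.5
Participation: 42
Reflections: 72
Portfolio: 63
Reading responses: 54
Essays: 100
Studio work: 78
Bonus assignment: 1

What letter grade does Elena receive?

Weighted total:
  Midterm exam 59.5 × 0.18 = 10.71
  Participation 42 × 0.1 = 4.2
  Reflections 72 × 0.07 = 5.04
  Portfolio 63 × 0.13 = 8.19
  Reading responses 54 × 0.1 = 5.4
  Essays 100 × 0.29 = 29
  Studio work 78 × 0.13 = 10.14
Sum = 72.68
Bonus assignment: 72.68 + 1 = 73.68
73.68 is ≥ 73 and < 77 → C

C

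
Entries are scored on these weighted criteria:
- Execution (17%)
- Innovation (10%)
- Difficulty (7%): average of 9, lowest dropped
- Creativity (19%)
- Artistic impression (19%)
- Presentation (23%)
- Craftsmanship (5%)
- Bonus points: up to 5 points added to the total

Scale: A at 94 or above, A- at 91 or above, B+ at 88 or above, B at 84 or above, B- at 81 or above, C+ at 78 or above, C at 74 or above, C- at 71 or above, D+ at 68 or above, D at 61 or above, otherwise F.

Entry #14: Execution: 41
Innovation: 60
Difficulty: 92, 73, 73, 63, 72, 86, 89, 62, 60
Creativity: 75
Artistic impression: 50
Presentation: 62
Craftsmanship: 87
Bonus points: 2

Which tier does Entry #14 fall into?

D

Difficulty: drop 60 → average of remaining 8 = 610/8 = 76.25
Weighted total:
  Execution 41 × 0.17 = 6.97
  Innovation 60 × 0.1 = 6
  Difficulty 76.25 × 0.07 = 5.3375
  Creativity 75 × 0.19 = 14.25
  Artistic impression 50 × 0.19 = 9.5
  Presentation 62 × 0.23 = 14.26
  Craftsmanship 87 × 0.05 = 4.35
Sum = 60.6675
Bonus points: 60.6675 + 2 = 62.6675
62.6675 is ≥ 61 and < 68 → D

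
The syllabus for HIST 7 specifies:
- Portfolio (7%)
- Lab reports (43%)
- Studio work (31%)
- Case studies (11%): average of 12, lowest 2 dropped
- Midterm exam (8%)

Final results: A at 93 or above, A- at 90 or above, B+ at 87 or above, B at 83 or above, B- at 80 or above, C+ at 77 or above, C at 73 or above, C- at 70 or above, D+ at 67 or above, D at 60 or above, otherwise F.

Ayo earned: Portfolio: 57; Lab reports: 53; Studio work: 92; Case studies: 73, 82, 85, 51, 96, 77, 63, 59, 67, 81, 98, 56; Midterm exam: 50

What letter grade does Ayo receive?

D+

Case studies: drop 51, 56 → average of remaining 10 = 781/10 = 78.1
Weighted total:
  Portfolio 57 × 0.07 = 3.99
  Lab reports 53 × 0.43 = 22.79
  Studio work 92 × 0.31 = 28.52
  Case studies 78.1 × 0.11 = 8.591
  Midterm exam 50 × 0.08 = 4
Sum = 67.891
67.891 is ≥ 67 and < 70 → D+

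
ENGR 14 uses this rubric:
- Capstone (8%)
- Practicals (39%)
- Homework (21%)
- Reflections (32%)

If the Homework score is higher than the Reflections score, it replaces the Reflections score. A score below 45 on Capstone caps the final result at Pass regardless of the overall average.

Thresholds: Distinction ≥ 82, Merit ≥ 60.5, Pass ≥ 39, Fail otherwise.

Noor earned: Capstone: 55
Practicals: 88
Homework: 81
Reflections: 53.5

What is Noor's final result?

Homework (81) > Reflections (53.5), so Reflections counts as 81.
Capstone score 55 ≥ 45: minimum met.
Weighted total:
  Capstone 55 × 0.08 = 4.4
  Practicals 88 × 0.39 = 34.32
  Homework 81 × 0.21 = 17.01
  Reflections 81 × 0.32 = 25.92
Sum = 81.65
81.65 is ≥ 60.5 and < 82 → Merit

Merit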